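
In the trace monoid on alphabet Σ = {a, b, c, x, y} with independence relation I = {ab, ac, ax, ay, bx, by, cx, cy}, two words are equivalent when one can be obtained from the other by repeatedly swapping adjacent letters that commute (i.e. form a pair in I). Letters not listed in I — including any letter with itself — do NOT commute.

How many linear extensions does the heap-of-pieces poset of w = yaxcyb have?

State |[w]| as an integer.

60

drop 0:y onto floor
drop 1:a onto floor
drop 2:x onto {0:y}
drop 3:c onto floor
drop 4:y onto {2:x}
drop 5:b onto {3:c}
ground layer = {0:y, 1:a, 3:c}
drop-orders for the pieces not yet dropped (sum over which currently-grounded one goes next):
  1 to go: {1} 1  {4} 1  {5} 1
  2 to go: {1,4} 2  {1,5} 2  {2,4} 1  {3,5} 1  {4,5} 2
  3 to go: {0,2,4} 1  {1,2,4} 3  {1,3,5} 3  {1,4,5} 6  {2,4,5} 3  {3,4,5} 3
  4 to go: {0,1,2,4} 4  {0,2,4,5} 4  {1,2,4,5} 12  {1,3,4,5} 12  {2,3,4,5} 6
  if 0:y drops first: 30 orders
  if 1:a drops first: 10 orders
  if 3:c drops first: 20 orders
heap linearizations: 60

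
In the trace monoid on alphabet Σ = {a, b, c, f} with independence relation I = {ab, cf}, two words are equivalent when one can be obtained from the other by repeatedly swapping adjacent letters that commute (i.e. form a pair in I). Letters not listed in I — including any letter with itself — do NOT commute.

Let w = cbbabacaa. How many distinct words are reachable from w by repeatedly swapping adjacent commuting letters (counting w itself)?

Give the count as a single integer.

10

piece 0:c — minimal
piece 1:b rests on {0:c}
piece 2:b rests on {1:b}
piece 3:a rests on {0:c}
piece 4:b rests on {2:b}
piece 5:a rests on {3:a}
piece 6:c rests on {4:b, 5:a}
piece 7:a rests on {6:c}
piece 8:a rests on {7:a}
minimal pieces: {0:c}
ways to finish when only these pieces remain (= sum over removing one remaining piece with nothing left below it):
  1 left: {8}→1
  2 left: {7,8}→1
  3 left: {6,7,8}→1
  4 left: {4,6,7,8}→1  {5,6,7,8}→1
  5 left: {2,4,6,7,8}→1  {3,5,6,7,8}→1  {4,5,6,7,8}→2
  6 left: {1,2,4,6,7,8}→1  {2,4,5,6,7,8}→3  {3,4,5,6,7,8}→3
  7 left: {1,2,4,5,6,7,8}→4  {2,3,4,5,6,7,8}→6
  placing 0:c first → 10 extensions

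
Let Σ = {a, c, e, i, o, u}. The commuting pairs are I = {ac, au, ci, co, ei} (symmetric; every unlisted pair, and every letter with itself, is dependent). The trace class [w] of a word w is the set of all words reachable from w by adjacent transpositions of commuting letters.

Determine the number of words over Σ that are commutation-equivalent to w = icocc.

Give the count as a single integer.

piece 0:i — minimal
piece 1:c — minimal
piece 2:o rests on {0:i}
piece 3:c rests on {1:c}
piece 4:c rests on {3:c}
minimal pieces: {0:i, 1:c}
ways to finish when only these pieces remain (= sum over removing one remaining piece with nothing left below it):
  1 left: {2}→1  {4}→1
  2 left: {0,2}→1  {2,4}→2  {3,4}→1
  3 left: {0,2,4}→3  {1,3,4}→1  {2,3,4}→3
  placing 0:i first → 4 extensions
  placing 1:c first → 6 extensions
total linear extensions = 10

10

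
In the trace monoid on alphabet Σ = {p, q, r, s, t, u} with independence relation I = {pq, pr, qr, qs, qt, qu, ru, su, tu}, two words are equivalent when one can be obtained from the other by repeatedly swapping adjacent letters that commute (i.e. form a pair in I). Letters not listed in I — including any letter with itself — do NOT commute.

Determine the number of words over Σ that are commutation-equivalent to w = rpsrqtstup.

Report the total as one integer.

130

0(r) covers ∅
1(p) covers ∅
2(s) covers 0:r, 1:p
3(r) covers 2:s
4(q) covers ∅
5(t) covers 3:r
6(s) covers 5:t
7(t) covers 6:s
8(u) covers 1:p
9(p) covers 7:t, 8:u
floor of heap: 0:r, 1:p, 4:q
completions by unplaced set U, small U first (add the entries for U minus each lowest piece of U):
  |U|=1: {4}:1  {9}:1
  |U|=2: {4,9}:2  {7,9}:1  {8,9}:1
  |U|=3: {4,7,9}:3  {4,8,9}:3  {6,7,9}:1  {7,8,9}:2
  |U|=4: {4,6,7,9}:4  {4,7,8,9}:8  {5,6,7,9}:1  {6,7,8,9}:3
  |U|=5: {3,5,6,7,9}:1  {4,5,6,7,9}:5  {4,6,7,8,9}:15  {5,6,7,8,9}:4
  |U|=6: {2,3,5,6,7,9}:1  {3,4,5,6,7,9}:6  {3,5,6,7,8,9}:5  {4,5,6,7,8,9}:24
  |U|=7: {0,2,3,5,6,7,9}:1  {2,3,4,5,6,7,9}:7  {2,3,5,6,7,8,9}:6  {3,4,5,6,7,8,9}:35
  |U|=8: {0,2,3,4,5,6,7,9}:8  {0,2,3,5,6,7,8,9}:7  {1,2,3,5,6,7,8,9}:6  {2,3,4,5,6,7,8,9}:48
  start at 0(r): 54
  start at 1(p): 63
  start at 4(q): 13
sum over floor = 130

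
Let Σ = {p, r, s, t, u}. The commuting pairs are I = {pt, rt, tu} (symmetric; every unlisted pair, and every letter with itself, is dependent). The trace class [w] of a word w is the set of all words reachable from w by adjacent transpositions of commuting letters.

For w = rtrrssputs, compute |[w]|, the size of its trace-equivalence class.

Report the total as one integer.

0(r) covers ∅
1(t) covers ∅
2(r) covers 0:r
3(r) covers 2:r
4(s) covers 1:t, 3:r
5(s) covers 4:s
6(p) covers 5:s
7(u) covers 6:p
8(t) covers 5:s
9(s) covers 7:u, 8:t
floor of heap: 0:r, 1:t
completions by unplaced set U, small U first (add the entries for U minus each lowest piece of U):
  |U|=1: {9}:1
  |U|=2: {7,9}:1  {8,9}:1
  |U|=3: {6,7,9}:1  {7,8,9}:2
  |U|=4: {6,7,8,9}:3
  |U|=5: {5,6,7,8,9}:3
  |U|=6: {4,5,6,7,8,9}:3
  |U|=7: {1,4,5,6,7,8,9}:3  {3,4,5,6,7,8,9}:3
  |U|=8: {1,3,4,5,6,7,8,9}:6  {2,3,4,5,6,7,8,9}:3
  start at 0(r): 9
  start at 1(t): 3
sum over floor = 12

12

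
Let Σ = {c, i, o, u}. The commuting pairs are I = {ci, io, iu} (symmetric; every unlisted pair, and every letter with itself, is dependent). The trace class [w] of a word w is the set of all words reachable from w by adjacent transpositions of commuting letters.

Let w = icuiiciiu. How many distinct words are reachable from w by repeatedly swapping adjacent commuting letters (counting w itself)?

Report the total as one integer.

126

piece 0:i — minimal
piece 1:c — minimal
piece 2:u rests on {1:c}
piece 3:i rests on {0:i}
piece 4:i rests on {3:i}
piece 5:c rests on {2:u}
piece 6:i rests on {4:i}
piece 7:i rests on {6:i}
piece 8:u rests on {5:c}
minimal pieces: {0:i, 1:c}
ways to finish when only these pieces remain (= sum over removing one remaining piece with nothing left below it):
  1 left: {7}→1  {8}→1
  2 left: {5,8}→1  {6,7}→1  {7,8}→2
  3 left: {2,5,8}→1  {4,6,7}→1  {5,7,8}→3  {6,7,8}→3
  4 left: {1,2,5,8}→1  {2,5,7,8}→4  {3,4,6,7}→1  {4,6,7,8}→4  {5,6,7,8}→6
  5 left: {0,3,4,6,7}→1  {1,2,5,7,8}→5  {2,5,6,7,8}→10  {3,4,6,7,8}→5  {4,5,6,7,8}→10
  6 left: {0,3,4,6,7,8}→6  {1,2,5,6,7,8}→15  {2,4,5,6,7,8}→20  {3,4,5,6,7,8}→15
  7 left: {0,3,4,5,6,7,8}→21  {1,2,4,5,6,7,8}→35  {2,3,4,5,6,7,8}→35
  placing 0:i first → 70 extensions
  placing 1:c first → 56 extensions
total linear extensions = 126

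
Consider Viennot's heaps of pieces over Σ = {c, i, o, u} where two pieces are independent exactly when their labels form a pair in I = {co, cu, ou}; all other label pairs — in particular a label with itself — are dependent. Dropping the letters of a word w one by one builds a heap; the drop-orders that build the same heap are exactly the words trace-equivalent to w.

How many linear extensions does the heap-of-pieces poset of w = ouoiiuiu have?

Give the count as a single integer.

3

piece 0:o — minimal
piece 1:u — minimal
piece 2:o rests on {0:o}
piece 3:i rests on {1:u, 2:o}
piece 4:i rests on {3:i}
piece 5:u rests on {4:i}
piece 6:i rests on {5:u}
piece 7:u rests on {6:i}
minimal pieces: {0:o, 1:u}
ways to finish when only these pieces remain (= sum over removing one remaining piece with nothing left below it):
  1 left: {7}→1
  2 left: {6,7}→1
  3 left: {5,6,7}→1
  4 left: {4,5,6,7}→1
  5 left: {3,4,5,6,7}→1
  6 left: {1,3,4,5,6,7}→1  {2,3,4,5,6,7}→1
  placing 0:o first → 2 extensions
  placing 1:u first → 1 extensions
total linear extensions = 3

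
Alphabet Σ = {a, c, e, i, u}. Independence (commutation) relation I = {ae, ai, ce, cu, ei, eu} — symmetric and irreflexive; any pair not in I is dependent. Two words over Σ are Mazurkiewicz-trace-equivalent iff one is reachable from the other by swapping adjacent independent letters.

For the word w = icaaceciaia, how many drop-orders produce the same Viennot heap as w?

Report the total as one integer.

piece 0:i — minimal
piece 1:c rests on {0:i}
piece 2:a rests on {1:c}
piece 3:a rests on {2:a}
piece 4:c rests on {3:a}
piece 5:e — minimal
piece 6:c rests on {4:c}
piece 7:i rests on {6:c}
piece 8:a rests on {6:c}
piece 9:i rests on {7:i}
piece 10:a rests on {8:a}
minimal pieces: {0:i, 5:e}
ways to finish when only these pieces remain (= sum over removing one remaining piece with nothing left below it):
  1 left: {5}→1  {9}→1  {10}→1
  2 left: {5,9}→2  {5,10}→2  {7,9}→1  {8,10}→1  {9,10}→2
  3 left: {5,7,9}→3  {5,8,10}→3  {5,9,10}→6  {7,9,10}→3  {8,9,10}→3
  4 left: {5,7,9,10}→12  {5,8,9,10}→12  {7,8,9,10}→6
  5 left: {5,7,8,9,10}→30  {6,7,8,9,10}→6
  6 left: {4,6,7,8,9,10}→6  {5,6,7,8,9,10}→36
  7 left: {3,4,6,7,8,9,10}→6  {4,5,6,7,8,9,10}→42
  8 left: {2,3,4,6,7,8,9,10}→6  {3,4,5,6,7,8,9,10}→48
  9 left: {1,2,3,4,6,7,8,9,10}→6  {2,3,4,5,6,7,8,9,10}→54
  placing 0:i first → 60 extensions
  placing 5:e first → 6 extensions
total linear extensions = 66

66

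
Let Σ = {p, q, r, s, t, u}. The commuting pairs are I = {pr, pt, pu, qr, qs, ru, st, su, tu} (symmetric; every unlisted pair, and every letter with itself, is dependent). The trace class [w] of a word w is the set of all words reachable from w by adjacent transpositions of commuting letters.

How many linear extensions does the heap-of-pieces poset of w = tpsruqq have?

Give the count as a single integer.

drop 0:t onto floor
drop 1:p onto floor
drop 2:s onto {1:p}
drop 3:r onto {0:t, 2:s}
drop 4:u onto floor
drop 5:q onto {0:t, 1:p, 4:u}
drop 6:q onto {5:q}
ground layer = {0:t, 1:p, 4:u}
drop-orders for the pieces not yet dropped (sum over which currently-grounded one goes next):
  1 to go: {3} 1  {6} 1
  2 to go: {2,3} 1  {3,6} 2  {5,6} 1
  3 to go: {2,3,6} 3  {3,5,6} 3  {4,5,6} 1
  4 to go: {0,3,5,6} 3  {2,3,5,6} 6  {3,4,5,6} 4
  5 to go: {0,2,3,5,6} 9  {0,3,4,5,6} 7  {1,2,3,5,6} 6  {2,3,4,5,6} 10
  if 0:t drops first: 16 orders
  if 1:p drops first: 26 orders
  if 4:u drops first: 15 orders
heap linearizations: 57

57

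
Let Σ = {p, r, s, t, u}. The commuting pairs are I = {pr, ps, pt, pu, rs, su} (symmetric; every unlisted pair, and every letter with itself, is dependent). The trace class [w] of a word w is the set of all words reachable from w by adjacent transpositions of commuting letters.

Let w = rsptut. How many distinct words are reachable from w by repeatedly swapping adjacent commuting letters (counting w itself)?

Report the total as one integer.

drop 0:r onto floor
drop 1:s onto floor
drop 2:p onto floor
drop 3:t onto {0:r, 1:s}
drop 4:u onto {3:t}
drop 5:t onto {4:u}
ground layer = {0:r, 1:s, 2:p}
drop-orders for the pieces not yet dropped (sum over which currently-grounded one goes next):
  1 to go: {2} 1  {5} 1
  2 to go: {2,5} 2  {4,5} 1
  3 to go: {2,4,5} 3  {3,4,5} 1
  4 to go: {0,3,4,5} 1  {1,3,4,5} 1  {2,3,4,5} 4
  if 0:r drops first: 5 orders
  if 1:s drops first: 5 orders
  if 2:p drops first: 2 orders
heap linearizations: 12

12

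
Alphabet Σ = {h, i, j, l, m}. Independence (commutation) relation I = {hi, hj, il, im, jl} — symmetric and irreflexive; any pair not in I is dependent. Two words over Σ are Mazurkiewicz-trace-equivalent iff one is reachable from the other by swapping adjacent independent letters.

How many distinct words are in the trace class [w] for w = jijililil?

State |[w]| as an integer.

piece 0:j — minimal
piece 1:i rests on {0:j}
piece 2:j rests on {1:i}
piece 3:i rests on {2:j}
piece 4:l — minimal
piece 5:i rests on {3:i}
piece 6:l rests on {4:l}
piece 7:i rests on {5:i}
piece 8:l rests on {6:l}
minimal pieces: {0:j, 4:l}
ways to finish when only these pieces remain (= sum over removing one remaining piece with nothing left below it):
  1 left: {7}→1  {8}→1
  2 left: {5,7}→1  {6,8}→1  {7,8}→2
  3 left: {3,5,7}→1  {4,6,8}→1  {5,7,8}→3  {6,7,8}→3
  4 left: {2,3,5,7}→1  {3,5,7,8}→4  {4,6,7,8}→4  {5,6,7,8}→6
  5 left: {1,2,3,5,7}→1  {2,3,5,7,8}→5  {3,5,6,7,8}→10  {4,5,6,7,8}→10
  6 left: {0,1,2,3,5,7}→1  {1,2,3,5,7,8}→6  {2,3,5,6,7,8}→15  {3,4,5,6,7,8}→20
  7 left: {0,1,2,3,5,7,8}→7  {1,2,3,5,6,7,8}→21  {2,3,4,5,6,7,8}→35
  placing 0:j first → 56 extensions
  placing 4:l first → 28 extensions
total linear extensions = 84

84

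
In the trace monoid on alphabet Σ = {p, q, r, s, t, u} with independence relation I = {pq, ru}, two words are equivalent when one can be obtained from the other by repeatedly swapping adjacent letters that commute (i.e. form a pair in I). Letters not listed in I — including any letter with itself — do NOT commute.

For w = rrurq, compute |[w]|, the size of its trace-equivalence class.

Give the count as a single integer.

0(r) covers ∅
1(r) covers 0:r
2(u) covers ∅
3(r) covers 1:r
4(q) covers 2:u, 3:r
floor of heap: 0:r, 2:u
completions by unplaced set U, small U first (add the entries for U minus each lowest piece of U):
  |U|=1: {4}:1
  |U|=2: {2,4}:1  {3,4}:1
  |U|=3: {1,3,4}:1  {2,3,4}:2
  start at 0(r): 3
  start at 2(u): 1
sum over floor = 4

4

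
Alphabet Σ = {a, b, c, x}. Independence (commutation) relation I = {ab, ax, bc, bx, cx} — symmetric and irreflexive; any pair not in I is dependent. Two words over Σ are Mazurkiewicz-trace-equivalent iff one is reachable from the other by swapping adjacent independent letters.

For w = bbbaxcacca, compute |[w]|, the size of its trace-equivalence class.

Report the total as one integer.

piece 0:b — minimal
piece 1:b rests on {0:b}
piece 2:b rests on {1:b}
piece 3:a — minimal
piece 4:x — minimal
piece 5:c rests on {3:a}
piece 6:a rests on {5:c}
piece 7:c rests on {6:a}
piece 8:c rests on {7:c}
piece 9:a rests on {8:c}
minimal pieces: {0:b, 3:a, 4:x}
ways to finish when only these pieces remain (= sum over removing one remaining piece with nothing left below it):
  1 left: {2}→1  {4}→1  {9}→1
  2 left: {1,2}→1  {2,4}→2  {2,9}→2  {4,9}→2  {8,9}→1
  3 left: {0,1,2}→1  {1,2,4}→3  {1,2,9}→3  {2,4,9}→6  {2,8,9}→3  {4,8,9}→3  {7,8,9}→1
  4 left: {0,1,2,4}→4  {0,1,2,9}→4  {1,2,4,9}→12  {1,2,8,9}→6  {2,4,8,9}→12  {2,7,8,9}→4  {4,7,8,9}→4  {6,7,8,9}→1
  5 left: {0,1,2,4,9}→20  {0,1,2,8,9}→10  {1,2,4,8,9}→30  {1,2,7,8,9}→10  {2,4,7,8,9}→20  {2,6,7,8,9}→5  {4,6,7,8,9}→5  {5,6,7,8,9}→1
  6 left: {0,1,2,4,8,9}→60  {0,1,2,7,8,9}→20  {1,2,4,7,8,9}→60  {1,2,6,7,8,9}→15  {2,4,6,7,8,9}→30  {2,5,6,7,8,9}→6  {3,5,6,7,8,9}→1  {4,5,6,7,8,9}→6
  7 left: {0,1,2,4,7,8,9}→140  {0,1,2,6,7,8,9}→35  {1,2,4,6,7,8,9}→105  {1,2,5,6,7,8,9}→21  {2,3,5,6,7,8,9}→7  {2,4,5,6,7,8,9}→42  {3,4,5,6,7,8,9}→7
  8 left: {0,1,2,4,6,7,8,9}→280  {0,1,2,5,6,7,8,9}→56  {1,2,3,5,6,7,8,9}→28  {1,2,4,5,6,7,8,9}→168  {2,3,4,5,6,7,8,9}→56
  placing 0:b first → 252 extensions
  placing 3:a first → 504 extensions
  placing 4:x first → 84 extensions
total linear extensions = 840

840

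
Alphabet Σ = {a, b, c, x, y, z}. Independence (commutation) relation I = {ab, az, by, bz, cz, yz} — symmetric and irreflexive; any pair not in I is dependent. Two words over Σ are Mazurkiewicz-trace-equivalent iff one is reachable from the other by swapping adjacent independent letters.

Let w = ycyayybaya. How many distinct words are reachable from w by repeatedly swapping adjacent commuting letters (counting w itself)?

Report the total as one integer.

8

drop 0:y onto floor
drop 1:c onto {0:y}
drop 2:y onto {1:c}
drop 3:a onto {2:y}
drop 4:y onto {3:a}
drop 5:y onto {4:y}
drop 6:b onto {1:c}
drop 7:a onto {5:y}
drop 8:y onto {7:a}
drop 9:a onto {8:y}
ground layer = {0:y}
drop-orders for the pieces not yet dropped (sum over which currently-grounded one goes next):
  1 to go: {6} 1  {9} 1
  2 to go: {6,9} 2  {8,9} 1
  3 to go: {6,8,9} 3  {7,8,9} 1
  4 to go: {5,7,8,9} 1  {6,7,8,9} 4
  5 to go: {4,5,7,8,9} 1  {5,6,7,8,9} 5
  6 to go: {3,4,5,7,8,9} 1  {4,5,6,7,8,9} 6
  7 to go: {2,3,4,5,7,8,9} 1  {3,4,5,6,7,8,9} 7
  8 to go: {2,3,4,5,6,7,8,9} 8
  if 0:y drops first: 8 orders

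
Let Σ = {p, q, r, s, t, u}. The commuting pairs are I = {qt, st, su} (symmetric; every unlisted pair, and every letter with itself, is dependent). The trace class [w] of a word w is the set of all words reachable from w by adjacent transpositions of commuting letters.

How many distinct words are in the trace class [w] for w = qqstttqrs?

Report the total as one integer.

piece 0:q — minimal
piece 1:q rests on {0:q}
piece 2:s rests on {1:q}
piece 3:t — minimal
piece 4:t rests on {3:t}
piece 5:t rests on {4:t}
piece 6:q rests on {2:s}
piece 7:r rests on {5:t, 6:q}
piece 8:s rests on {7:r}
minimal pieces: {0:q, 3:t}
ways to finish when only these pieces remain (= sum over removing one remaining piece with nothing left below it):
  1 left: {8}→1
  2 left: {7,8}→1
  3 left: {5,7,8}→1  {6,7,8}→1
  4 left: {2,6,7,8}→1  {4,5,7,8}→1  {5,6,7,8}→2
  5 left: {1,2,6,7,8}→1  {2,5,6,7,8}→3  {3,4,5,7,8}→1  {4,5,6,7,8}→3
  6 left: {0,1,2,6,7,8}→1  {1,2,5,6,7,8}→4  {2,4,5,6,7,8}→6  {3,4,5,6,7,8}→4
  7 left: {0,1,2,5,6,7,8}→5  {1,2,4,5,6,7,8}→10  {2,3,4,5,6,7,8}→10
  placing 0:q first → 20 extensions
  placing 3:t first → 15 extensions
total linear extensions = 35

35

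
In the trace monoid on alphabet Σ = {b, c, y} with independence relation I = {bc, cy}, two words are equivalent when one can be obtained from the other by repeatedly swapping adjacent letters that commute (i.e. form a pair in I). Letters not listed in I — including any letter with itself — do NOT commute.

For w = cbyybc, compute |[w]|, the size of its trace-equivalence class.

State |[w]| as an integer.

0(c) covers ∅
1(b) covers ∅
2(y) covers 1:b
3(y) covers 2:y
4(b) covers 3:y
5(c) covers 0:c
floor of heap: 0:c, 1:b
completions by unplaced set U, small U first (add the entries for U minus each lowest piece of U):
  |U|=1: {4}:1  {5}:1
  |U|=2: {0,5}:1  {3,4}:1  {4,5}:2
  |U|=3: {0,4,5}:3  {2,3,4}:1  {3,4,5}:3
  |U|=4: {0,3,4,5}:6  {1,2,3,4}:1  {2,3,4,5}:4
  start at 0(c): 5
  start at 1(b): 10
sum over floor = 15

15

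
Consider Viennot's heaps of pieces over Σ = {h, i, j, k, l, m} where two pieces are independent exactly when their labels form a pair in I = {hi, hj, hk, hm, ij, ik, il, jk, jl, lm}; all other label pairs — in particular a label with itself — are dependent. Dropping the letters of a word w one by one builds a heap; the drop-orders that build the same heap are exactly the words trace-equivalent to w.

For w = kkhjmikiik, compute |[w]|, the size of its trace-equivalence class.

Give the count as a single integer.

drop 0:k onto floor
drop 1:k onto {0:k}
drop 2:h onto floor
drop 3:j onto floor
drop 4:m onto {1:k, 3:j}
drop 5:i onto {4:m}
drop 6:k onto {4:m}
drop 7:i onto {5:i}
drop 8:i onto {7:i}
drop 9:k onto {6:k}
ground layer = {0:k, 2:h, 3:j}
drop-orders for the pieces not yet dropped (sum over which currently-grounded one goes next):
  1 to go: {2} 1  {8} 1  {9} 1
  2 to go: {2,8} 2  {2,9} 2  {6,9} 1  {7,8} 1  {8,9} 2
  3 to go: {2,6,9} 3  {2,7,8} 3  {2,8,9} 6  {5,7,8} 1  {6,8,9} 3  {7,8,9} 3
  4 to go: {2,5,7,8} 4  {2,6,8,9} 12  {2,7,8,9} 12  {5,7,8,9} 4  {6,7,8,9} 6
  5 to go: {2,5,7,8,9} 20  {2,6,7,8,9} 30  {5,6,7,8,9} 10
  6 to go: {2,5,6,7,8,9} 60  {4,5,6,7,8,9} 10
  7 to go: {1,4,5,6,7,8,9} 10  {2,4,5,6,7,8,9} 70  {3,4,5,6,7,8,9} 10
  8 to go: {0,1,4,5,6,7,8,9} 10  {1,2,4,5,6,7,8,9} 80  {1,3,4,5,6,7,8,9} 20  {2,3,4,5,6,7,8,9} 80
  if 0:k drops first: 180 orders
  if 2:h drops first: 30 orders
  if 3:j drops first: 90 orders
heap linearizations: 300

300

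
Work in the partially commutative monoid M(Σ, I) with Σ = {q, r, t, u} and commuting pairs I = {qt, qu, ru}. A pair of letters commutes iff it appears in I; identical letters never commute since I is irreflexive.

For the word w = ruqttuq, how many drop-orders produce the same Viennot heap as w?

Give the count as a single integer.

25

piece 0:r — minimal
piece 1:u — minimal
piece 2:q rests on {0:r}
piece 3:t rests on {0:r, 1:u}
piece 4:t rests on {3:t}
piece 5:u rests on {4:t}
piece 6:q rests on {2:q}
minimal pieces: {0:r, 1:u}
ways to finish when only these pieces remain (= sum over removing one remaining piece with nothing left below it):
  1 left: {5}→1  {6}→1
  2 left: {2,6}→1  {4,5}→1  {5,6}→2
  3 left: {2,5,6}→3  {3,4,5}→1  {4,5,6}→3
  4 left: {1,3,4,5}→1  {2,4,5,6}→6  {3,4,5,6}→4
  5 left: {1,3,4,5,6}→5  {2,3,4,5,6}→10
  placing 0:r first → 15 extensions
  placing 1:u first → 10 extensions
total linear extensions = 25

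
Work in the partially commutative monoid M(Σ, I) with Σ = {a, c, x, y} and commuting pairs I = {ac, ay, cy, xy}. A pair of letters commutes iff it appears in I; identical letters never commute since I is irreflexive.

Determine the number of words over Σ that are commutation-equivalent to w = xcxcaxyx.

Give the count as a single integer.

piece 0:x — minimal
piece 1:c rests on {0:x}
piece 2:x rests on {1:c}
piece 3:c rests on {2:x}
piece 4:a rests on {2:x}
piece 5:x rests on {3:c, 4:a}
piece 6:y — minimal
piece 7:x rests on {5:x}
minimal pieces: {0:x, 6:y}
ways to finish when only these pieces remain (= sum over removing one remaining piece with nothing left below it):
  1 left: {6}→1  {7}→1
  2 left: {5,7}→1  {6,7}→2
  3 left: {3,5,7}→1  {4,5,7}→1  {5,6,7}→3
  4 left: {3,4,5,7}→2  {3,5,6,7}→4  {4,5,6,7}→4
  5 left: {2,3,4,5,7}→2  {3,4,5,6,7}→10
  6 left: {1,2,3,4,5,7}→2  {2,3,4,5,6,7}→12
  placing 0:x first → 14 extensions
  placing 6:y first → 2 extensions
total linear extensions = 16

16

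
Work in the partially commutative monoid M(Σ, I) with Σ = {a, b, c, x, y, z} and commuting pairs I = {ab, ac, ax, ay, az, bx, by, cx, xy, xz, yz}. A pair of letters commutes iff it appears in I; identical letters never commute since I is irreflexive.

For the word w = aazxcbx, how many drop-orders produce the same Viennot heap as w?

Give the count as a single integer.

210

drop 0:a onto floor
drop 1:a onto {0:a}
drop 2:z onto floor
drop 3:x onto floor
drop 4:c onto {2:z}
drop 5:b onto {4:c}
drop 6:x onto {3:x}
ground layer = {0:a, 2:z, 3:x}
drop-orders for the pieces not yet dropped (sum over which currently-grounded one goes next):
  1 to go: {1} 1  {5} 1  {6} 1
  2 to go: {0,1} 1  {1,5} 2  {1,6} 2  {3,6} 1  {4,5} 1  {5,6} 2
  3 to go: {0,1,5} 3  {0,1,6} 3  {1,3,6} 3  {1,4,5} 3  {1,5,6} 6  {2,4,5} 1  {3,5,6} 3  {4,5,6} 3
  4 to go: {0,1,3,6} 6  {0,1,4,5} 6  {0,1,5,6} 12  {1,2,4,5} 4  {1,3,5,6} 12  {1,4,5,6} 12  {2,4,5,6} 4  {3,4,5,6} 6
  5 to go: {0,1,2,4,5} 10  {0,1,3,5,6} 30  {0,1,4,5,6} 30  {1,2,4,5,6} 20  {1,3,4,5,6} 30  {2,3,4,5,6} 10
  if 0:a drops first: 60 orders
  if 2:z drops first: 90 orders
  if 3:x drops first: 60 orders
heap linearizations: 210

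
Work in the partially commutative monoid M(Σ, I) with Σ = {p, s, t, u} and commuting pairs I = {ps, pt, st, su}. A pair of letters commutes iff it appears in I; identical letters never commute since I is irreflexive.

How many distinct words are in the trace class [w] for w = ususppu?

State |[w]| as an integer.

21

drop 0:u onto floor
drop 1:s onto floor
drop 2:u onto {0:u}
drop 3:s onto {1:s}
drop 4:p onto {2:u}
drop 5:p onto {4:p}
drop 6:u onto {5:p}
ground layer = {0:u, 1:s}
drop-orders for the pieces not yet dropped (sum over which currently-grounded one goes next):
  1 to go: {3} 1  {6} 1
  2 to go: {1,3} 1  {3,6} 2  {5,6} 1
  3 to go: {1,3,6} 3  {3,5,6} 3  {4,5,6} 1
  4 to go: {1,3,5,6} 6  {2,4,5,6} 1  {3,4,5,6} 4
  5 to go: {0,2,4,5,6} 1  {1,3,4,5,6} 10  {2,3,4,5,6} 5
  if 0:u drops first: 15 orders
  if 1:s drops first: 6 orders
heap linearizations: 21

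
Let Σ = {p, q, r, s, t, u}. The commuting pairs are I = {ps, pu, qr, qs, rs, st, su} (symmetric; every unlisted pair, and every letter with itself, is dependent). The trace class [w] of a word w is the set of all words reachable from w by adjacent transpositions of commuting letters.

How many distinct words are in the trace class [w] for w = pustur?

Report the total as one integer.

12

#0=p has no predecessor
#1=u has no predecessor
#2=s has no predecessor
#3=t depends on [0:p, 1:u]
#4=u depends on [3:t]
#5=r depends on [4:u]
sources: [0:p, 1:u, 2:s]
N(rest) = Σ N(rest − s) over sources s of rest; N(one piece) = 1:
  size 1 → [2]=1  [5]=1
  size 2 → [2,5]=2  [4,5]=1
  size 3 → [2,4,5]=3  [3,4,5]=1
  size 4 → [0,3,4,5]=1  [1,3,4,5]=1  [2,3,4,5]=4
  first=0(p) contributes 5
  first=1(u) contributes 5
  first=2(s) contributes 2
|[w]| = 12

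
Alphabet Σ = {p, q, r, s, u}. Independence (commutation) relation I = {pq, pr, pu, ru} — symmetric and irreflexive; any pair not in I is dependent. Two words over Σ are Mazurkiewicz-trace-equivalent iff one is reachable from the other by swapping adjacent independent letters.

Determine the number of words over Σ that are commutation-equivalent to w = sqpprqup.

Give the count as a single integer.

35

0(s) covers ∅
1(q) covers 0:s
2(p) covers 0:s
3(p) covers 2:p
4(r) covers 1:q
5(q) covers 4:r
6(u) covers 5:q
7(p) covers 3:p
floor of heap: 0:s
completions by unplaced set U, small U first (add the entries for U minus each lowest piece of U):
  |U|=1: {6}:1  {7}:1
  |U|=2: {3,7}:1  {5,6}:1  {6,7}:2
  |U|=3: {2,3,7}:1  {3,6,7}:3  {4,5,6}:1  {5,6,7}:3
  |U|=4: {1,4,5,6}:1  {2,3,6,7}:4  {3,5,6,7}:6  {4,5,6,7}:4
  |U|=5: {1,4,5,6,7}:5  {2,3,5,6,7}:10  {3,4,5,6,7}:10
  |U|=6: {1,3,4,5,6,7}:15  {2,3,4,5,6,7}:20
  start at 0(s): 35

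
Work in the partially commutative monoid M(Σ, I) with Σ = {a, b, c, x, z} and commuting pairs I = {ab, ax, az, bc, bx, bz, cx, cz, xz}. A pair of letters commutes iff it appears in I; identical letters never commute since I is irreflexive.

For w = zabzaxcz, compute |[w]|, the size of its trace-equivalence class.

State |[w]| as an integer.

1120

piece 0:z — minimal
piece 1:a — minimal
piece 2:b — minimal
piece 3:z rests on {0:z}
piece 4:a rests on {1:a}
piece 5:x — minimal
piece 6:c rests on {4:a}
piece 7:z rests on {3:z}
minimal pieces: {0:z, 1:a, 2:b, 5:x}
ways to finish when only these pieces remain (= sum over removing one remaining piece with nothing left below it):
  1 left: {2}→1  {5}→1  {6}→1  {7}→1
  2 left: {2,5}→2  {2,6}→2  {2,7}→2  {3,7}→1  {4,6}→1  {5,6}→2  {5,7}→2  {6,7}→2
  3 left: {0,3,7}→1  {1,4,6}→1  {2,3,7}→3  {2,4,6}→3  {2,5,6}→6  {2,5,7}→6  {2,6,7}→6  {3,5,7}→3  {3,6,7}→3  {4,5,6}→3  {4,6,7}→3  {5,6,7}→6
  4 left: {0,2,3,7}→4  {0,3,5,7}→4  {0,3,6,7}→4  {1,2,4,6}→4  {1,4,5,6}→4  {1,4,6,7}→4  {2,3,5,7}→12  {2,3,6,7}→12  {2,4,5,6}→12  {2,4,6,7}→12  {2,5,6,7}→24  {3,4,6,7}→6  {3,5,6,7}→12  {4,5,6,7}→12
  5 left: {0,2,3,5,7}→20  {0,2,3,6,7}→20  {0,3,4,6,7}→10  {0,3,5,6,7}→20  {1,2,4,5,6}→20  {1,2,4,6,7}→20  {1,3,4,6,7}→10  {1,4,5,6,7}→20  {2,3,4,6,7}→30  {2,3,5,6,7}→60  {2,4,5,6,7}→60  {3,4,5,6,7}→30
  6 left: {0,1,3,4,6,7}→20  {0,2,3,4,6,7}→60  {0,2,3,5,6,7}→120  {0,3,4,5,6,7}→60  {1,2,3,4,6,7}→60  {1,2,4,5,6,7}→120  {1,3,4,5,6,7}→60  {2,3,4,5,6,7}→180
  placing 0:z first → 420 extensions
  placing 1:a first → 420 extensions
  placing 2:b first → 140 extensions
  placing 5:x first → 140 extensions
total linear extensions = 1120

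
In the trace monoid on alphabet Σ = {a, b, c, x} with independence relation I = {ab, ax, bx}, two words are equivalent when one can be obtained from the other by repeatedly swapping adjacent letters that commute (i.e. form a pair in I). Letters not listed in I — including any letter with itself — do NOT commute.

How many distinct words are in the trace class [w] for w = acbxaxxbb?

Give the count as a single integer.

#0=a has no predecessor
#1=c depends on [0:a]
#2=b depends on [1:c]
#3=x depends on [1:c]
#4=a depends on [1:c]
#5=x depends on [3:x]
#6=x depends on [5:x]
#7=b depends on [2:b]
#8=b depends on [7:b]
sources: [0:a]
N(rest) = Σ N(rest − s) over sources s of rest; N(one piece) = 1:
  size 1 → [4]=1  [6]=1  [8]=1
  size 2 → [4,6]=2  [4,8]=2  [5,6]=1  [6,8]=2  [7,8]=1
  size 3 → [2,7,8]=1  [3,5,6]=1  [4,5,6]=3  [4,6,8]=6  [4,7,8]=3  [5,6,8]=3  [6,7,8]=3
  size 4 → [2,4,7,8]=4  [2,6,7,8]=4  [3,4,5,6]=4  [3,5,6,8]=4  [4,5,6,8]=12  [4,6,7,8]=12  [5,6,7,8]=6
  size 5 → [2,4,6,7,8]=20  [2,5,6,7,8]=10  [3,4,5,6,8]=20  [3,5,6,7,8]=10  [4,5,6,7,8]=30
  size 6 → [2,3,5,6,7,8]=20  [2,4,5,6,7,8]=60  [3,4,5,6,7,8]=60
  size 7 → [2,3,4,5,6,7,8]=140
  first=0(a) contributes 140

140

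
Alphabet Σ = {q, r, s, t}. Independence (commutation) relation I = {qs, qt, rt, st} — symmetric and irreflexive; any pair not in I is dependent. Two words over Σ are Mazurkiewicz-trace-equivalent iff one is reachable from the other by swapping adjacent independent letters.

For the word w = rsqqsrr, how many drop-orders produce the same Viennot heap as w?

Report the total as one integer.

piece 0:r — minimal
piece 1:s rests on {0:r}
piece 2:q rests on {0:r}
piece 3:q rests on {2:q}
piece 4:s rests on {1:s}
piece 5:r rests on {3:q, 4:s}
piece 6:r rests on {5:r}
minimal pieces: {0:r}
ways to finish when only these pieces remain (= sum over removing one remaining piece with nothing left below it):
  1 left: {6}→1
  2 left: {5,6}→1
  3 left: {3,5,6}→1  {4,5,6}→1
  4 left: {1,4,5,6}→1  {2,3,5,6}→1  {3,4,5,6}→2
  5 left: {1,3,4,5,6}→3  {2,3,4,5,6}→3
  placing 0:r first → 6 extensions

6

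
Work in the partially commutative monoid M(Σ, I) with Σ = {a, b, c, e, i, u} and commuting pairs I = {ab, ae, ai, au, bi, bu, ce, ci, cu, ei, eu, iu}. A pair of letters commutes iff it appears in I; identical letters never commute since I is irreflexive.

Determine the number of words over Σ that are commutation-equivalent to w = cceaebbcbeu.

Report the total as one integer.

242

0(c) covers ∅
1(c) covers 0:c
2(e) covers ∅
3(a) covers 1:c
4(e) covers 2:e
5(b) covers 1:c, 4:e
6(b) covers 5:b
7(c) covers 3:a, 6:b
8(b) covers 7:c
9(e) covers 8:b
10(u) covers ∅
floor of heap: 0:c, 2:e, 10:u
completions by unplaced set U, small U first (add the entries for U minus each lowest piece of U):
  |U|=1: {9}:1  {10}:1
  |U|=2: {8,9}:1  {9,10}:2
  |U|=3: {7,8,9}:1  {8,9,10}:3
  |U|=4: {3,7,8,9}:1  {6,7,8,9}:1  {7,8,9,10}:4
  |U|=5: {3,6,7,8,9}:2  {3,7,8,9,10}:5  {5,6,7,8,9}:1  {6,7,8,9,10}:5
  |U|=6: {3,5,6,7,8,9}:3  {3,6,7,8,9,10}:12  {4,5,6,7,8,9}:1  {5,6,7,8,9,10}:6
  |U|=7: {1,3,5,6,7,8,9}:3  {2,4,5,6,7,8,9}:1  {3,4,5,6,7,8,9}:4  {3,5,6,7,8,9,10}:21  {4,5,6,7,8,9,10}:7
  |U|=8: {0,1,3,5,6,7,8,9}:3  {1,3,4,5,6,7,8,9}:7  {1,3,5,6,7,8,9,10}:24  {2,3,4,5,6,7,8,9}:5  {2,4,5,6,7,8,9,10}:8  {3,4,5,6,7,8,9,10}:32
  |U|=9: {0,1,3,4,5,6,7,8,9}:10  {0,1,3,5,6,7,8,9,10}:27  {1,2,3,4,5,6,7,8,9}:12  {1,3,4,5,6,7,8,9,10}:63  {2,3,4,5,6,7,8,9,10}:45
  start at 0(c): 120
  start at 2(e): 100
  start at 10(u): 22
sum over floor = 242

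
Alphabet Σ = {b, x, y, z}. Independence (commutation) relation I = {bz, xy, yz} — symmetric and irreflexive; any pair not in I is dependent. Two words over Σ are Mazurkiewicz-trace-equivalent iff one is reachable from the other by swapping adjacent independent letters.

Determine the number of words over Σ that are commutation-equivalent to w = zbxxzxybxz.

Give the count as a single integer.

0(z) covers ∅
1(b) covers ∅
2(x) covers 0:z, 1:b
3(x) covers 2:x
4(z) covers 3:x
5(x) covers 4:z
6(y) covers 1:b
7(b) covers 5:x, 6:y
8(x) covers 7:b
9(z) covers 8:x
floor of heap: 0:z, 1:b
completions by unplaced set U, small U first (add the entries for U minus each lowest piece of U):
  |U|=1: {9}:1
  |U|=2: {8,9}:1
  |U|=3: {7,8,9}:1
  |U|=4: {5,7,8,9}:1  {6,7,8,9}:1
  |U|=5: {4,5,7,8,9}:1  {5,6,7,8,9}:2
  |U|=6: {3,4,5,7,8,9}:1  {4,5,6,7,8,9}:3
  |U|=7: {2,3,4,5,7,8,9}:1  {3,4,5,6,7,8,9}:4
  |U|=8: {0,2,3,4,5,7,8,9}:1  {2,3,4,5,6,7,8,9}:5
  start at 0(z): 5
  start at 1(b): 6
sum over floor = 11

11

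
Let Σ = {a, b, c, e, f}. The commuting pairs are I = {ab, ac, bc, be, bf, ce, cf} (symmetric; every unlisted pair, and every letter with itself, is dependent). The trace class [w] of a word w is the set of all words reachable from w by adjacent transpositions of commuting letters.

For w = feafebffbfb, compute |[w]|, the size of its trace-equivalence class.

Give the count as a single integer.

165

#0=f has no predecessor
#1=e depends on [0:f]
#2=a depends on [1:e]
#3=f depends on [2:a]
#4=e depends on [3:f]
#5=b has no predecessor
#6=f depends on [4:e]
#7=f depends on [6:f]
#8=b depends on [5:b]
#9=f depends on [7:f]
#10=b depends on [8:b]
sources: [0:f, 5:b]
N(rest) = Σ N(rest − s) over sources s of rest; N(one piece) = 1:
  size 1 → [9]=1  [10]=1
  size 2 → [7,9]=1  [8,10]=1  [9,10]=2
  size 3 → [5,8,10]=1  [6,7,9]=1  [7,9,10]=3  [8,9,10]=3
  size 4 → [4,6,7,9]=1  [5,8,9,10]=4  [6,7,9,10]=4  [7,8,9,10]=6
  size 5 → [3,4,6,7,9]=1  [4,6,7,9,10]=5  [5,7,8,9,10]=10  [6,7,8,9,10]=10
  size 6 → [2,3,4,6,7,9]=1  [3,4,6,7,9,10]=6  [4,6,7,8,9,10]=15  [5,6,7,8,9,10]=20
  size 7 → [1,2,3,4,6,7,9]=1  [2,3,4,6,7,9,10]=7  [3,4,6,7,8,9,10]=21  [4,5,6,7,8,9,10]=35
  size 8 → [0,1,2,3,4,6,7,9]=1  [1,2,3,4,6,7,9,10]=8  [2,3,4,6,7,8,9,10]=28  [3,4,5,6,7,8,9,10]=56
  size 9 → [0,1,2,3,4,6,7,9,10]=9  [1,2,3,4,6,7,8,9,10]=36  [2,3,4,5,6,7,8,9,10]=84
  first=0(f) contributes 120
  first=5(b) contributes 45
|[w]| = 165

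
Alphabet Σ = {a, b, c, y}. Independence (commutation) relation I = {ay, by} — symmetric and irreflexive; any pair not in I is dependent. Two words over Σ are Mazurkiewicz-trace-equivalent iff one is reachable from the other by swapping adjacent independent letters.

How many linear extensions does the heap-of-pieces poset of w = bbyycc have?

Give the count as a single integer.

piece 0:b — minimal
piece 1:b rests on {0:b}
piece 2:y — minimal
piece 3:y rests on {2:y}
piece 4:c rests on {1:b, 3:y}
piece 5:c rests on {4:c}
minimal pieces: {0:b, 2:y}
ways to finish when only these pieces remain (= sum over removing one remaining piece with nothing left below it):
  1 left: {5}→1
  2 left: {4,5}→1
  3 left: {1,4,5}→1  {3,4,5}→1
  4 left: {0,1,4,5}→1  {1,3,4,5}→2  {2,3,4,5}→1
  placing 0:b first → 3 extensions
  placing 2:y first → 3 extensions
total linear extensions = 6

6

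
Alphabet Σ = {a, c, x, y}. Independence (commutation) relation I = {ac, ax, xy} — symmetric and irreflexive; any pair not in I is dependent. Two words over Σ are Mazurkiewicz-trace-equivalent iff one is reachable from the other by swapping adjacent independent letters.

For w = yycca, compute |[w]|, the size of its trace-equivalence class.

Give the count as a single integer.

3

0(y) covers ∅
1(y) covers 0:y
2(c) covers 1:y
3(c) covers 2:c
4(a) covers 1:y
floor of heap: 0:y
completions by unplaced set U, small U first (add the entries for U minus each lowest piece of U):
  |U|=1: {3}:1  {4}:1
  |U|=2: {2,3}:1  {3,4}:2
  |U|=3: {2,3,4}:3
  start at 0(y): 3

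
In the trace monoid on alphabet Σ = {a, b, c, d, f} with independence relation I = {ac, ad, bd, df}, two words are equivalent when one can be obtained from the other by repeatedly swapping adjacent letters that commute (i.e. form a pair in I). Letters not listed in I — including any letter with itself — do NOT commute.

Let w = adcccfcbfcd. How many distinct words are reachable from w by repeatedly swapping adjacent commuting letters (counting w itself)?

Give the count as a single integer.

5

piece 0:a — minimal
piece 1:d — minimal
piece 2:c rests on {1:d}
piece 3:c rests on {2:c}
piece 4:c rests on {3:c}
piece 5:f rests on {0:a, 4:c}
piece 6:c rests on {5:f}
piece 7:b rests on {6:c}
piece 8:f rests on {7:b}
piece 9:c rests on {8:f}
piece 10:d rests on {9:c}
minimal pieces: {0:a, 1:d}
ways to finish when only these pieces remain (= sum over removing one remaining piece with nothing left below it):
  1 left: {10}→1
  2 left: {9,10}→1
  3 left: {8,9,10}→1
  4 left: {7,8,9,10}→1
  5 left: {6,7,8,9,10}→1
  6 left: {5,6,7,8,9,10}→1
  7 left: {0,5,6,7,8,9,10}→1  {4,5,6,7,8,9,10}→1
  8 left: {0,4,5,6,7,8,9,10}→2  {3,4,5,6,7,8,9,10}→1
  9 left: {0,3,4,5,6,7,8,9,10}→3  {2,3,4,5,6,7,8,9,10}→1
  placing 0:a first → 1 extensions
  placing 1:d first → 4 extensions
total linear extensions = 5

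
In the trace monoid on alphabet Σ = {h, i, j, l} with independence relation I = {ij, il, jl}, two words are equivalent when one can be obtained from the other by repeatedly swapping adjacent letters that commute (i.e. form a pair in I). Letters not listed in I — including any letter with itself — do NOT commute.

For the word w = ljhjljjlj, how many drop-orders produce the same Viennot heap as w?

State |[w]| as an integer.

#0=l has no predecessor
#1=j has no predecessor
#2=h depends on [0:l, 1:j]
#3=j depends on [2:h]
#4=l depends on [2:h]
#5=j depends on [3:j]
#6=j depends on [5:j]
#7=l depends on [4:l]
#8=j depends on [6:j]
sources: [0:l, 1:j]
N(rest) = Σ N(rest − s) over sources s of rest; N(one piece) = 1:
  size 1 → [7]=1  [8]=1
  size 2 → [4,7]=1  [6,8]=1  [7,8]=2
  size 3 → [4,7,8]=3  [5,6,8]=1  [6,7,8]=3
  size 4 → [3,5,6,8]=1  [4,6,7,8]=6  [5,6,7,8]=4
  size 5 → [3,5,6,7,8]=5  [4,5,6,7,8]=10
  size 6 → [3,4,5,6,7,8]=15
  size 7 → [2,3,4,5,6,7,8]=15
  first=0(l) contributes 15
  first=1(j) contributes 15
|[w]| = 30

30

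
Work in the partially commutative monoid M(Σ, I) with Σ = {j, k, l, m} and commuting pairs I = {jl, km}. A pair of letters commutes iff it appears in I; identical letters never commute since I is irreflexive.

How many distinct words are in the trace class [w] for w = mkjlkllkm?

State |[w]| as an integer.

8

piece 0:m — minimal
piece 1:k — minimal
piece 2:j rests on {0:m, 1:k}
piece 3:l rests on {0:m, 1:k}
piece 4:k rests on {2:j, 3:l}
piece 5:l rests on {4:k}
piece 6:l rests on {5:l}
piece 7:k rests on {6:l}
piece 8:m rests on {6:l}
minimal pieces: {0:m, 1:k}
ways to finish when only these pieces remain (= sum over removing one remaining piece with nothing left below it):
  1 left: {7}→1  {8}→1
  2 left: {7,8}→2
  3 left: {6,7,8}→2
  4 left: {5,6,7,8}→2
  5 left: {4,5,6,7,8}→2
  6 left: {2,4,5,6,7,8}→2  {3,4,5,6,7,8}→2
  7 left: {2,3,4,5,6,7,8}→4
  placing 0:m first → 4 extensions
  placing 1:k first → 4 extensions
total linear extensions = 8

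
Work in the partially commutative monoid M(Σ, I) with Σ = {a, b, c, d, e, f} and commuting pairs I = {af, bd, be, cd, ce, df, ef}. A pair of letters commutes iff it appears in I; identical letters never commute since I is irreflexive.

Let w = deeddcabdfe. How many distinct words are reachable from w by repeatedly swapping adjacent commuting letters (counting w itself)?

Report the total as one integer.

36

0(d) covers ∅
1(e) covers 0:d
2(e) covers 1:e
3(d) covers 2:e
4(d) covers 3:d
5(c) covers ∅
6(a) covers 4:d, 5:c
7(b) covers 6:a
8(d) covers 6:a
9(f) covers 7:b
10(e) covers 8:d
floor of heap: 0:d, 5:c
completions by unplaced set U, small U first (add the entries for U minus each lowest piece of U):
  |U|=1: {9}:1  {10}:1
  |U|=2: {7,9}:1  {8,10}:1  {9,10}:2
  |U|=3: {7,9,10}:3  {8,9,10}:3
  |U|=4: {7,8,9,10}:6
  |U|=5: {6,7,8,9,10}:6
  |U|=6: {4,6,7,8,9,10}:6  {5,6,7,8,9,10}:6
  |U|=7: {3,4,6,7,8,9,10}:6  {4,5,6,7,8,9,10}:12
  |U|=8: {2,3,4,6,7,8,9,10}:6  {3,4,5,6,7,8,9,10}:18
  |U|=9: {1,2,3,4,6,7,8,9,10}:6  {2,3,4,5,6,7,8,9,10}:24
  start at 0(d): 30
  start at 5(c): 6
sum over floor = 36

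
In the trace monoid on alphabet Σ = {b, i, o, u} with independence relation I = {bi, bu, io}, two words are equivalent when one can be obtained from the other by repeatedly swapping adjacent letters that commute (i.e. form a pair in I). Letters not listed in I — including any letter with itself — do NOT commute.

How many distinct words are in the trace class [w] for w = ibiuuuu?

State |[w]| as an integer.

7

piece 0:i — minimal
piece 1:b — minimal
piece 2:i rests on {0:i}
piece 3:u rests on {2:i}
piece 4:u rests on {3:u}
piece 5:u rests on {4:u}
piece 6:u rests on {5:u}
minimal pieces: {0:i, 1:b}
ways to finish when only these pieces remain (= sum over removing one remaining piece with nothing left below it):
  1 left: {1}→1  {6}→1
  2 left: {1,6}→2  {5,6}→1
  3 left: {1,5,6}→3  {4,5,6}→1
  4 left: {1,4,5,6}→4  {3,4,5,6}→1
  5 left: {1,3,4,5,6}→5  {2,3,4,5,6}→1
  placing 0:i first → 6 extensions
  placing 1:b first → 1 extensions
total linear extensions = 7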